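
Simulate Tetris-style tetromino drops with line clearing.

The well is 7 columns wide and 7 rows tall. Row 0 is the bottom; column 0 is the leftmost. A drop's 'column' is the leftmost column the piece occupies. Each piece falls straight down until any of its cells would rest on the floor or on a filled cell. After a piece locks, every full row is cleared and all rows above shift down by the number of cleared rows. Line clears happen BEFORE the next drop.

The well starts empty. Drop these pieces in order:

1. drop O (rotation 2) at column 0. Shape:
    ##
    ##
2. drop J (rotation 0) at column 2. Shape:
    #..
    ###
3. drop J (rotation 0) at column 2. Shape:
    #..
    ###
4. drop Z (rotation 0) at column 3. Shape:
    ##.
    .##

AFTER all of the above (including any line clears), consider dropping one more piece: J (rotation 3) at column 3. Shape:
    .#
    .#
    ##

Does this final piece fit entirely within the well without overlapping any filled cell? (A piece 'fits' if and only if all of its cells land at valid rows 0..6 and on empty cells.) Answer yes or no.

Answer: no

Derivation:
Drop 1: O rot2 at col 0 lands with bottom-row=0; cleared 0 line(s) (total 0); column heights now [2 2 0 0 0 0 0], max=2
Drop 2: J rot0 at col 2 lands with bottom-row=0; cleared 0 line(s) (total 0); column heights now [2 2 2 1 1 0 0], max=2
Drop 3: J rot0 at col 2 lands with bottom-row=2; cleared 0 line(s) (total 0); column heights now [2 2 4 3 3 0 0], max=4
Drop 4: Z rot0 at col 3 lands with bottom-row=3; cleared 0 line(s) (total 0); column heights now [2 2 4 5 5 4 0], max=5
Test piece J rot3 at col 3 (width 2): heights before test = [2 2 4 5 5 4 0]; fits = False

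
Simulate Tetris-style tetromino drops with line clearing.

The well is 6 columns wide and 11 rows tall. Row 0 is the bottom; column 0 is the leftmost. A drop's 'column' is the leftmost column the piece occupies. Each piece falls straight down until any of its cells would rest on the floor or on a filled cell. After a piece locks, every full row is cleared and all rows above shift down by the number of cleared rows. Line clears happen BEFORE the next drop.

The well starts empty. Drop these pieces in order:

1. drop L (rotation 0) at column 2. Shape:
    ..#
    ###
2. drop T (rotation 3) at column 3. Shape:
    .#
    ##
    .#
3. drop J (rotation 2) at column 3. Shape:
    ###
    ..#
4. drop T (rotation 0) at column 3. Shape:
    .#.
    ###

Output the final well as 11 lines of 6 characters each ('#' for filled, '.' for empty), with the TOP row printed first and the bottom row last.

Drop 1: L rot0 at col 2 lands with bottom-row=0; cleared 0 line(s) (total 0); column heights now [0 0 1 1 2 0], max=2
Drop 2: T rot3 at col 3 lands with bottom-row=2; cleared 0 line(s) (total 0); column heights now [0 0 1 4 5 0], max=5
Drop 3: J rot2 at col 3 lands with bottom-row=4; cleared 0 line(s) (total 0); column heights now [0 0 1 6 6 6], max=6
Drop 4: T rot0 at col 3 lands with bottom-row=6; cleared 0 line(s) (total 0); column heights now [0 0 1 7 8 7], max=8

Answer: ......
......
......
....#.
...###
...###
....##
...##.
....#.
....#.
..###.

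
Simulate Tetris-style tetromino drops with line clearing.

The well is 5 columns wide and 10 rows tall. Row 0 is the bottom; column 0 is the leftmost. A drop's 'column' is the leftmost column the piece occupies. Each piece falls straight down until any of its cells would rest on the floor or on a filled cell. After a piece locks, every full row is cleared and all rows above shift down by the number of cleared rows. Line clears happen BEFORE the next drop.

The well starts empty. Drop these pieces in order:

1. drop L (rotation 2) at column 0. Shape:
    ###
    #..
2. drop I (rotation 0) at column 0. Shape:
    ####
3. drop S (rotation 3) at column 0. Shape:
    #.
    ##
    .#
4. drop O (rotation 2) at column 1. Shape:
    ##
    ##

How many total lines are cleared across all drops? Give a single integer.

Answer: 0

Derivation:
Drop 1: L rot2 at col 0 lands with bottom-row=0; cleared 0 line(s) (total 0); column heights now [2 2 2 0 0], max=2
Drop 2: I rot0 at col 0 lands with bottom-row=2; cleared 0 line(s) (total 0); column heights now [3 3 3 3 0], max=3
Drop 3: S rot3 at col 0 lands with bottom-row=3; cleared 0 line(s) (total 0); column heights now [6 5 3 3 0], max=6
Drop 4: O rot2 at col 1 lands with bottom-row=5; cleared 0 line(s) (total 0); column heights now [6 7 7 3 0], max=7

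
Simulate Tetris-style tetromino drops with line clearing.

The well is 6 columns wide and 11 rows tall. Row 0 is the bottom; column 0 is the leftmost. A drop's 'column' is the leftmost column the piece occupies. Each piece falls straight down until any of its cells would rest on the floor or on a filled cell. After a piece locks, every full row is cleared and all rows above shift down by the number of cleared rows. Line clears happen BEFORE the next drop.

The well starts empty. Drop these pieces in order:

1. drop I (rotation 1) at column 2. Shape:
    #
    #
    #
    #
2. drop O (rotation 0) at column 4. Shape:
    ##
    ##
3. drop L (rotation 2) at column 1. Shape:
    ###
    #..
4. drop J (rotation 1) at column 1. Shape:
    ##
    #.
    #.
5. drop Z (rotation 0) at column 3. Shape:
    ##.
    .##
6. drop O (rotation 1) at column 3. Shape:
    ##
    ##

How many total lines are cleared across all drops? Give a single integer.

Drop 1: I rot1 at col 2 lands with bottom-row=0; cleared 0 line(s) (total 0); column heights now [0 0 4 0 0 0], max=4
Drop 2: O rot0 at col 4 lands with bottom-row=0; cleared 0 line(s) (total 0); column heights now [0 0 4 0 2 2], max=4
Drop 3: L rot2 at col 1 lands with bottom-row=3; cleared 0 line(s) (total 0); column heights now [0 5 5 5 2 2], max=5
Drop 4: J rot1 at col 1 lands with bottom-row=5; cleared 0 line(s) (total 0); column heights now [0 8 8 5 2 2], max=8
Drop 5: Z rot0 at col 3 lands with bottom-row=4; cleared 0 line(s) (total 0); column heights now [0 8 8 6 6 5], max=8
Drop 6: O rot1 at col 3 lands with bottom-row=6; cleared 0 line(s) (total 0); column heights now [0 8 8 8 8 5], max=8

Answer: 0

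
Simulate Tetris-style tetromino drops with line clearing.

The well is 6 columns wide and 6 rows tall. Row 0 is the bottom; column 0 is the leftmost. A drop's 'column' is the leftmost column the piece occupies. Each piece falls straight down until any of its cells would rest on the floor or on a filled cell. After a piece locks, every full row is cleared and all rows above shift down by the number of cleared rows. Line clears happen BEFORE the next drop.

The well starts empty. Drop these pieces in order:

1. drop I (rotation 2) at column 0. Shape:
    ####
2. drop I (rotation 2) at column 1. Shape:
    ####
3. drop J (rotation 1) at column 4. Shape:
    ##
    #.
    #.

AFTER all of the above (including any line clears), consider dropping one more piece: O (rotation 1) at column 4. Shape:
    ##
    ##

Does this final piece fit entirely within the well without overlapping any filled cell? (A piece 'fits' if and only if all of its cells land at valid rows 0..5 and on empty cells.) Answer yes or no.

Answer: no

Derivation:
Drop 1: I rot2 at col 0 lands with bottom-row=0; cleared 0 line(s) (total 0); column heights now [1 1 1 1 0 0], max=1
Drop 2: I rot2 at col 1 lands with bottom-row=1; cleared 0 line(s) (total 0); column heights now [1 2 2 2 2 0], max=2
Drop 3: J rot1 at col 4 lands with bottom-row=2; cleared 0 line(s) (total 0); column heights now [1 2 2 2 5 5], max=5
Test piece O rot1 at col 4 (width 2): heights before test = [1 2 2 2 5 5]; fits = False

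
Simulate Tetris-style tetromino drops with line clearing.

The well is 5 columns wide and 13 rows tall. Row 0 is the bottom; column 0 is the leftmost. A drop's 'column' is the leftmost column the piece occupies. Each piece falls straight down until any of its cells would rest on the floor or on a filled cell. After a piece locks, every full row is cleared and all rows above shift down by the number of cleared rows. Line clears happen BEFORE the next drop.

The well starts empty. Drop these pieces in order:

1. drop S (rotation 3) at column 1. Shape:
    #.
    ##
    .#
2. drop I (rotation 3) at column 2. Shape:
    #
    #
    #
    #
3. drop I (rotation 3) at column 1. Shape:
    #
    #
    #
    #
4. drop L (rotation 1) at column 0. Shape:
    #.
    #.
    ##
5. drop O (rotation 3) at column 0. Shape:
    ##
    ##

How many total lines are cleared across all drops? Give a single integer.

Drop 1: S rot3 at col 1 lands with bottom-row=0; cleared 0 line(s) (total 0); column heights now [0 3 2 0 0], max=3
Drop 2: I rot3 at col 2 lands with bottom-row=2; cleared 0 line(s) (total 0); column heights now [0 3 6 0 0], max=6
Drop 3: I rot3 at col 1 lands with bottom-row=3; cleared 0 line(s) (total 0); column heights now [0 7 6 0 0], max=7
Drop 4: L rot1 at col 0 lands with bottom-row=7; cleared 0 line(s) (total 0); column heights now [10 8 6 0 0], max=10
Drop 5: O rot3 at col 0 lands with bottom-row=10; cleared 0 line(s) (total 0); column heights now [12 12 6 0 0], max=12

Answer: 0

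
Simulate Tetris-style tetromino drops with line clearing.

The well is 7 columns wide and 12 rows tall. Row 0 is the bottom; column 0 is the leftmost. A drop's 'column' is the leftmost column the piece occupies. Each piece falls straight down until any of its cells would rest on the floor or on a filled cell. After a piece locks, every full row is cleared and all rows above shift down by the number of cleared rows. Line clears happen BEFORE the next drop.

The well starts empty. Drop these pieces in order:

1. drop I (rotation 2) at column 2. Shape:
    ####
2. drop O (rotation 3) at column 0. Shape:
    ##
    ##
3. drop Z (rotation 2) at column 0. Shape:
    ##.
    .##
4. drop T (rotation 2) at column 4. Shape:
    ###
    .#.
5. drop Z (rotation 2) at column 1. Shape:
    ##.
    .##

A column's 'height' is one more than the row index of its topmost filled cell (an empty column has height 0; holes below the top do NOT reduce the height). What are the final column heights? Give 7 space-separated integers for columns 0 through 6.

Answer: 4 5 5 4 3 3 3

Derivation:
Drop 1: I rot2 at col 2 lands with bottom-row=0; cleared 0 line(s) (total 0); column heights now [0 0 1 1 1 1 0], max=1
Drop 2: O rot3 at col 0 lands with bottom-row=0; cleared 0 line(s) (total 0); column heights now [2 2 1 1 1 1 0], max=2
Drop 3: Z rot2 at col 0 lands with bottom-row=2; cleared 0 line(s) (total 0); column heights now [4 4 3 1 1 1 0], max=4
Drop 4: T rot2 at col 4 lands with bottom-row=1; cleared 0 line(s) (total 0); column heights now [4 4 3 1 3 3 3], max=4
Drop 5: Z rot2 at col 1 lands with bottom-row=3; cleared 0 line(s) (total 0); column heights now [4 5 5 4 3 3 3], max=5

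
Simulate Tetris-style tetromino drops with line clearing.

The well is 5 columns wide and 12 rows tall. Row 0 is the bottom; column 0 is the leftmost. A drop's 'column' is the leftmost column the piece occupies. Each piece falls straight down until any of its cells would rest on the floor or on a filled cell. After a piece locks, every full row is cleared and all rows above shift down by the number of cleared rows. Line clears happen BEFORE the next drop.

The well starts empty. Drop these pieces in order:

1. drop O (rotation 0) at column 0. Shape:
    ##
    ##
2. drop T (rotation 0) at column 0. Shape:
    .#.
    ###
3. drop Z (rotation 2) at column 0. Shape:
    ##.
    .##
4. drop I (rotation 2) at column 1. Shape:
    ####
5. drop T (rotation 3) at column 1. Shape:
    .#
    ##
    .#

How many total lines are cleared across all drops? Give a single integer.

Drop 1: O rot0 at col 0 lands with bottom-row=0; cleared 0 line(s) (total 0); column heights now [2 2 0 0 0], max=2
Drop 2: T rot0 at col 0 lands with bottom-row=2; cleared 0 line(s) (total 0); column heights now [3 4 3 0 0], max=4
Drop 3: Z rot2 at col 0 lands with bottom-row=4; cleared 0 line(s) (total 0); column heights now [6 6 5 0 0], max=6
Drop 4: I rot2 at col 1 lands with bottom-row=6; cleared 0 line(s) (total 0); column heights now [6 7 7 7 7], max=7
Drop 5: T rot3 at col 1 lands with bottom-row=7; cleared 0 line(s) (total 0); column heights now [6 9 10 7 7], max=10

Answer: 0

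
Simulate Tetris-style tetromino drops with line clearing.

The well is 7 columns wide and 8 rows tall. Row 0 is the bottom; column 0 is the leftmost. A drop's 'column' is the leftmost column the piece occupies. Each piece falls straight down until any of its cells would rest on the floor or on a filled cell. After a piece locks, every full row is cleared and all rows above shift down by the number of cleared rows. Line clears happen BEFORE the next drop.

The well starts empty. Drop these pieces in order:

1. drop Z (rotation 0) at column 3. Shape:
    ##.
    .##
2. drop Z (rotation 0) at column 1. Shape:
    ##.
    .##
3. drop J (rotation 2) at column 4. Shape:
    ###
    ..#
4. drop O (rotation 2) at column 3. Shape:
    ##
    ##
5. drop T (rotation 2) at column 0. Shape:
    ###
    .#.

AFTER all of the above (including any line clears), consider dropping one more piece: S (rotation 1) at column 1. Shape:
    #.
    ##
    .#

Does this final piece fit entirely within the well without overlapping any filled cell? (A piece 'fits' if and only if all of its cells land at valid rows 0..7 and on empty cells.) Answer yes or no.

Answer: no

Derivation:
Drop 1: Z rot0 at col 3 lands with bottom-row=0; cleared 0 line(s) (total 0); column heights now [0 0 0 2 2 1 0], max=2
Drop 2: Z rot0 at col 1 lands with bottom-row=2; cleared 0 line(s) (total 0); column heights now [0 4 4 3 2 1 0], max=4
Drop 3: J rot2 at col 4 lands with bottom-row=1; cleared 0 line(s) (total 0); column heights now [0 4 4 3 3 3 3], max=4
Drop 4: O rot2 at col 3 lands with bottom-row=3; cleared 0 line(s) (total 0); column heights now [0 4 4 5 5 3 3], max=5
Drop 5: T rot2 at col 0 lands with bottom-row=4; cleared 0 line(s) (total 0); column heights now [6 6 6 5 5 3 3], max=6
Test piece S rot1 at col 1 (width 2): heights before test = [6 6 6 5 5 3 3]; fits = False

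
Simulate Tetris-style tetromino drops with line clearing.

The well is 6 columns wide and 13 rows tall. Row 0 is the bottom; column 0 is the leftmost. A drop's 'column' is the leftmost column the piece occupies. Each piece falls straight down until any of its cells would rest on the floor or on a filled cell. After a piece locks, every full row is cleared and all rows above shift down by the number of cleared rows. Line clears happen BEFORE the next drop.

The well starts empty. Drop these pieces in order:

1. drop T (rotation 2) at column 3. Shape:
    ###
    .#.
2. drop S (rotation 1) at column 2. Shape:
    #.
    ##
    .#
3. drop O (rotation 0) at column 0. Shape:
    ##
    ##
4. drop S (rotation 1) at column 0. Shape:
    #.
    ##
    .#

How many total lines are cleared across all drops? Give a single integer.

Answer: 0

Derivation:
Drop 1: T rot2 at col 3 lands with bottom-row=0; cleared 0 line(s) (total 0); column heights now [0 0 0 2 2 2], max=2
Drop 2: S rot1 at col 2 lands with bottom-row=2; cleared 0 line(s) (total 0); column heights now [0 0 5 4 2 2], max=5
Drop 3: O rot0 at col 0 lands with bottom-row=0; cleared 0 line(s) (total 0); column heights now [2 2 5 4 2 2], max=5
Drop 4: S rot1 at col 0 lands with bottom-row=2; cleared 0 line(s) (total 0); column heights now [5 4 5 4 2 2], max=5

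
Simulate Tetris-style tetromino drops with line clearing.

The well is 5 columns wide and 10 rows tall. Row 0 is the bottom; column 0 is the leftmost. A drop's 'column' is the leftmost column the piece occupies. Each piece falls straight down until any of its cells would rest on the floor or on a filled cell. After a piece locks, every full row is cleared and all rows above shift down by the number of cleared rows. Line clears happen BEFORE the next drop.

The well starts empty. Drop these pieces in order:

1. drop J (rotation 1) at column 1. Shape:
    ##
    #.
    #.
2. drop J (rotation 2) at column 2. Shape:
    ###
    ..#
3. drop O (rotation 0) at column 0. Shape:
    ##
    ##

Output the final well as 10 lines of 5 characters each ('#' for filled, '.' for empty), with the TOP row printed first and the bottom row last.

Answer: .....
.....
.....
.....
.....
.....
##...
.##.#
.#...
.#...

Derivation:
Drop 1: J rot1 at col 1 lands with bottom-row=0; cleared 0 line(s) (total 0); column heights now [0 3 3 0 0], max=3
Drop 2: J rot2 at col 2 lands with bottom-row=2; cleared 0 line(s) (total 0); column heights now [0 3 4 4 4], max=4
Drop 3: O rot0 at col 0 lands with bottom-row=3; cleared 1 line(s) (total 1); column heights now [4 4 3 0 3], max=4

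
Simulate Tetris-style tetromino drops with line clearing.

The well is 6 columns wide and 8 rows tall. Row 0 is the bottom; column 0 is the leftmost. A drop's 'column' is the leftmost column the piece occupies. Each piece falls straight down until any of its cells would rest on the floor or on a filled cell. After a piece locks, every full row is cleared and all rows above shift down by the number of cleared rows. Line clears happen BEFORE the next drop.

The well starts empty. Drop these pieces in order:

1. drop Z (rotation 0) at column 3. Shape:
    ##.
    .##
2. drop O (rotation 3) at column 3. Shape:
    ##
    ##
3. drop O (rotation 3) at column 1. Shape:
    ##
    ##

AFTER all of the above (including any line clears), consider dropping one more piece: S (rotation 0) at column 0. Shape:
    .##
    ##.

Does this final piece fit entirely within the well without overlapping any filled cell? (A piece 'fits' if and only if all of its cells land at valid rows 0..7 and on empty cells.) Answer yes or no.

Answer: yes

Derivation:
Drop 1: Z rot0 at col 3 lands with bottom-row=0; cleared 0 line(s) (total 0); column heights now [0 0 0 2 2 1], max=2
Drop 2: O rot3 at col 3 lands with bottom-row=2; cleared 0 line(s) (total 0); column heights now [0 0 0 4 4 1], max=4
Drop 3: O rot3 at col 1 lands with bottom-row=0; cleared 0 line(s) (total 0); column heights now [0 2 2 4 4 1], max=4
Test piece S rot0 at col 0 (width 3): heights before test = [0 2 2 4 4 1]; fits = True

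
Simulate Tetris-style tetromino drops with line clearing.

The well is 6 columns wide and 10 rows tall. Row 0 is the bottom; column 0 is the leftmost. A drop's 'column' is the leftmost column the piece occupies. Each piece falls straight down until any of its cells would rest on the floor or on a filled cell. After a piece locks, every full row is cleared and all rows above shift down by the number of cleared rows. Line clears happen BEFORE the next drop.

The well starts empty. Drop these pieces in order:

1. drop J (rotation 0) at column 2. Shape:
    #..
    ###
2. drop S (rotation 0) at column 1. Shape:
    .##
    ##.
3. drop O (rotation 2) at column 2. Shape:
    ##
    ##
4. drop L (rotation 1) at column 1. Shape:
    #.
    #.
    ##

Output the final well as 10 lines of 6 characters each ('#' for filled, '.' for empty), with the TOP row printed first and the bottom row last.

Answer: ......
.#....
.#....
.##...
..##..
..##..
..##..
.##...
..#...
..###.

Derivation:
Drop 1: J rot0 at col 2 lands with bottom-row=0; cleared 0 line(s) (total 0); column heights now [0 0 2 1 1 0], max=2
Drop 2: S rot0 at col 1 lands with bottom-row=2; cleared 0 line(s) (total 0); column heights now [0 3 4 4 1 0], max=4
Drop 3: O rot2 at col 2 lands with bottom-row=4; cleared 0 line(s) (total 0); column heights now [0 3 6 6 1 0], max=6
Drop 4: L rot1 at col 1 lands with bottom-row=6; cleared 0 line(s) (total 0); column heights now [0 9 7 6 1 0], max=9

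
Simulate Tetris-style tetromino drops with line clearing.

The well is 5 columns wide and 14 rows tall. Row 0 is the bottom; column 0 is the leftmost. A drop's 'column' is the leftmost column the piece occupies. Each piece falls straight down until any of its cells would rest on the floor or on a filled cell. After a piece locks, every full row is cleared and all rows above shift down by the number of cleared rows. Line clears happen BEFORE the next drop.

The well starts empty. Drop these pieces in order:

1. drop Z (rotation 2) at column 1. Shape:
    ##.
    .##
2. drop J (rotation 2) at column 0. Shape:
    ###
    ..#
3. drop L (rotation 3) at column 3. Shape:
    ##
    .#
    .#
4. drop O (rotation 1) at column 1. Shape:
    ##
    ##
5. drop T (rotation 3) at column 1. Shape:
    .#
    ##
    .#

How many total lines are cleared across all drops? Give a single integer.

Drop 1: Z rot2 at col 1 lands with bottom-row=0; cleared 0 line(s) (total 0); column heights now [0 2 2 1 0], max=2
Drop 2: J rot2 at col 0 lands with bottom-row=2; cleared 0 line(s) (total 0); column heights now [4 4 4 1 0], max=4
Drop 3: L rot3 at col 3 lands with bottom-row=0; cleared 0 line(s) (total 0); column heights now [4 4 4 3 3], max=4
Drop 4: O rot1 at col 1 lands with bottom-row=4; cleared 0 line(s) (total 0); column heights now [4 6 6 3 3], max=6
Drop 5: T rot3 at col 1 lands with bottom-row=6; cleared 0 line(s) (total 0); column heights now [4 8 9 3 3], max=9

Answer: 0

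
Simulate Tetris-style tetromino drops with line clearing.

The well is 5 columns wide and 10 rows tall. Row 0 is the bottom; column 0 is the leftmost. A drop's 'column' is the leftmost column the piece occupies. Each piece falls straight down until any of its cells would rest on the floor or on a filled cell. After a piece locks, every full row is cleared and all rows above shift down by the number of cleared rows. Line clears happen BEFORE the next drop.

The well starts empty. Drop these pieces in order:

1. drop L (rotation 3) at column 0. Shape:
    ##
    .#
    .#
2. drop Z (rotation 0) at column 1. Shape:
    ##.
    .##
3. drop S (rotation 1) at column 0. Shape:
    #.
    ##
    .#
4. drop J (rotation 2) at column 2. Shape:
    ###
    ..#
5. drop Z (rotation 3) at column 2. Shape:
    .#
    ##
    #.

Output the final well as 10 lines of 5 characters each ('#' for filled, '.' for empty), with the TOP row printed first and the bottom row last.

Drop 1: L rot3 at col 0 lands with bottom-row=0; cleared 0 line(s) (total 0); column heights now [3 3 0 0 0], max=3
Drop 2: Z rot0 at col 1 lands with bottom-row=2; cleared 0 line(s) (total 0); column heights now [3 4 4 3 0], max=4
Drop 3: S rot1 at col 0 lands with bottom-row=4; cleared 0 line(s) (total 0); column heights now [7 6 4 3 0], max=7
Drop 4: J rot2 at col 2 lands with bottom-row=3; cleared 0 line(s) (total 0); column heights now [7 6 5 5 5], max=7
Drop 5: Z rot3 at col 2 lands with bottom-row=5; cleared 0 line(s) (total 0); column heights now [7 6 7 8 5], max=8

Answer: .....
.....
...#.
#.##.
###..
.####
.##.#
####.
.#...
.#...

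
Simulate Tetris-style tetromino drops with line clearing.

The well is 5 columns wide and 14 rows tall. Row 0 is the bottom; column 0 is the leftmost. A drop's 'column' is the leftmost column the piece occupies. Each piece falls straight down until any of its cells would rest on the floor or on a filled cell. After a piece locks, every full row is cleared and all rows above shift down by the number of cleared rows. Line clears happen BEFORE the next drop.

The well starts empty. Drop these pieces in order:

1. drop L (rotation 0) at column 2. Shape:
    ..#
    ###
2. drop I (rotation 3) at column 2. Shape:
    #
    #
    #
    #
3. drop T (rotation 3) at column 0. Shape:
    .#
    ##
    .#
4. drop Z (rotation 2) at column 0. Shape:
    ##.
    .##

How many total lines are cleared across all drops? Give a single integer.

Drop 1: L rot0 at col 2 lands with bottom-row=0; cleared 0 line(s) (total 0); column heights now [0 0 1 1 2], max=2
Drop 2: I rot3 at col 2 lands with bottom-row=1; cleared 0 line(s) (total 0); column heights now [0 0 5 1 2], max=5
Drop 3: T rot3 at col 0 lands with bottom-row=0; cleared 0 line(s) (total 0); column heights now [2 3 5 1 2], max=5
Drop 4: Z rot2 at col 0 lands with bottom-row=5; cleared 0 line(s) (total 0); column heights now [7 7 6 1 2], max=7

Answer: 0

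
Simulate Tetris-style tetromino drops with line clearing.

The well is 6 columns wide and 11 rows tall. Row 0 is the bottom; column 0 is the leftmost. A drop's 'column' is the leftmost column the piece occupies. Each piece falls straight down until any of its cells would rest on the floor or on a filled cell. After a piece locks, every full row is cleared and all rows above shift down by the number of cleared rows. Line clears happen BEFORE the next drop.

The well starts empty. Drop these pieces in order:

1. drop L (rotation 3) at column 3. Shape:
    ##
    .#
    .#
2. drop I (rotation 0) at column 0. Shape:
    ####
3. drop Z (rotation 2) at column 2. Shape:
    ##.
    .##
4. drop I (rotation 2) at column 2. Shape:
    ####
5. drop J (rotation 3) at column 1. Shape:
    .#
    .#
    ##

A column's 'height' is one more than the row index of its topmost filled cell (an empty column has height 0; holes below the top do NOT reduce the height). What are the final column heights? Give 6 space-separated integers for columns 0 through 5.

Drop 1: L rot3 at col 3 lands with bottom-row=0; cleared 0 line(s) (total 0); column heights now [0 0 0 3 3 0], max=3
Drop 2: I rot0 at col 0 lands with bottom-row=3; cleared 0 line(s) (total 0); column heights now [4 4 4 4 3 0], max=4
Drop 3: Z rot2 at col 2 lands with bottom-row=4; cleared 0 line(s) (total 0); column heights now [4 4 6 6 5 0], max=6
Drop 4: I rot2 at col 2 lands with bottom-row=6; cleared 0 line(s) (total 0); column heights now [4 4 7 7 7 7], max=7
Drop 5: J rot3 at col 1 lands with bottom-row=7; cleared 0 line(s) (total 0); column heights now [4 8 10 7 7 7], max=10

Answer: 4 8 10 7 7 7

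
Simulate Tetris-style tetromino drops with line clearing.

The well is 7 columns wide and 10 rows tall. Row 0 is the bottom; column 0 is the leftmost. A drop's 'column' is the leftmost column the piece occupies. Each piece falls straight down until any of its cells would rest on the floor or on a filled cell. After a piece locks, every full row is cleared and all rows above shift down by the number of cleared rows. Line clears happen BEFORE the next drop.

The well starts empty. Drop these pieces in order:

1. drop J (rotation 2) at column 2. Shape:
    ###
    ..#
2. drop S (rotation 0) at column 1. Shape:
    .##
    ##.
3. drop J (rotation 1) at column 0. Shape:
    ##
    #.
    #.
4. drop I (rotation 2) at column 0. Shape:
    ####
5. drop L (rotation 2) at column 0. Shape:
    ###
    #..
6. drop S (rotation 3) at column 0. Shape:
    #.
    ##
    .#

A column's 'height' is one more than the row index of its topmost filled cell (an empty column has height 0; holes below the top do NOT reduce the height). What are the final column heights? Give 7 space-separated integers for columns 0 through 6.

Answer: 10 9 7 5 2 0 0

Derivation:
Drop 1: J rot2 at col 2 lands with bottom-row=0; cleared 0 line(s) (total 0); column heights now [0 0 2 2 2 0 0], max=2
Drop 2: S rot0 at col 1 lands with bottom-row=2; cleared 0 line(s) (total 0); column heights now [0 3 4 4 2 0 0], max=4
Drop 3: J rot1 at col 0 lands with bottom-row=1; cleared 0 line(s) (total 0); column heights now [4 4 4 4 2 0 0], max=4
Drop 4: I rot2 at col 0 lands with bottom-row=4; cleared 0 line(s) (total 0); column heights now [5 5 5 5 2 0 0], max=5
Drop 5: L rot2 at col 0 lands with bottom-row=5; cleared 0 line(s) (total 0); column heights now [7 7 7 5 2 0 0], max=7
Drop 6: S rot3 at col 0 lands with bottom-row=7; cleared 0 line(s) (total 0); column heights now [10 9 7 5 2 0 0], max=10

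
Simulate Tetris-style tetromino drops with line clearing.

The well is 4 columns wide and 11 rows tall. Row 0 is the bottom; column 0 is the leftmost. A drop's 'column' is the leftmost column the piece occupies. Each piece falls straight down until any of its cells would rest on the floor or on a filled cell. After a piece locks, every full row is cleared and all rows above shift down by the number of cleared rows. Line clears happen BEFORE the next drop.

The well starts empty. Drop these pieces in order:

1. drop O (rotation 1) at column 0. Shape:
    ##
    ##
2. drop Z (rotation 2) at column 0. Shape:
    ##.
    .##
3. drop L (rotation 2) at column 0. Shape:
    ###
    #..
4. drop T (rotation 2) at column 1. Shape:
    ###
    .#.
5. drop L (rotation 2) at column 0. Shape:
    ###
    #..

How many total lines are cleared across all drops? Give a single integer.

Answer: 1

Derivation:
Drop 1: O rot1 at col 0 lands with bottom-row=0; cleared 0 line(s) (total 0); column heights now [2 2 0 0], max=2
Drop 2: Z rot2 at col 0 lands with bottom-row=2; cleared 0 line(s) (total 0); column heights now [4 4 3 0], max=4
Drop 3: L rot2 at col 0 lands with bottom-row=4; cleared 0 line(s) (total 0); column heights now [6 6 6 0], max=6
Drop 4: T rot2 at col 1 lands with bottom-row=6; cleared 0 line(s) (total 0); column heights now [6 8 8 8], max=8
Drop 5: L rot2 at col 0 lands with bottom-row=7; cleared 1 line(s) (total 1); column heights now [8 8 8 0], max=8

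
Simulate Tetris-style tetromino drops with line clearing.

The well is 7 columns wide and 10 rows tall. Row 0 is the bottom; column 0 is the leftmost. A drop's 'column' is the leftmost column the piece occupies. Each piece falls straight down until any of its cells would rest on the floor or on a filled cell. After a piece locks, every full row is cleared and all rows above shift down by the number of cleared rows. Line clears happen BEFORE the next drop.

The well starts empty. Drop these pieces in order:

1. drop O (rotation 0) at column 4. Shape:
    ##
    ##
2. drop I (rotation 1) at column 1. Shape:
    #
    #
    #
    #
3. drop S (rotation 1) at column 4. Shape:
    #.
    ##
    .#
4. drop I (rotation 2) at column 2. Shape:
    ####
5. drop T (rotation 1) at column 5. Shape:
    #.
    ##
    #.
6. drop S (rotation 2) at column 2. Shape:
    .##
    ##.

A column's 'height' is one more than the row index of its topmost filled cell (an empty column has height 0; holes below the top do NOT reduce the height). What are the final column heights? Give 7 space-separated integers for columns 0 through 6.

Answer: 0 4 7 8 8 9 8

Derivation:
Drop 1: O rot0 at col 4 lands with bottom-row=0; cleared 0 line(s) (total 0); column heights now [0 0 0 0 2 2 0], max=2
Drop 2: I rot1 at col 1 lands with bottom-row=0; cleared 0 line(s) (total 0); column heights now [0 4 0 0 2 2 0], max=4
Drop 3: S rot1 at col 4 lands with bottom-row=2; cleared 0 line(s) (total 0); column heights now [0 4 0 0 5 4 0], max=5
Drop 4: I rot2 at col 2 lands with bottom-row=5; cleared 0 line(s) (total 0); column heights now [0 4 6 6 6 6 0], max=6
Drop 5: T rot1 at col 5 lands with bottom-row=6; cleared 0 line(s) (total 0); column heights now [0 4 6 6 6 9 8], max=9
Drop 6: S rot2 at col 2 lands with bottom-row=6; cleared 0 line(s) (total 0); column heights now [0 4 7 8 8 9 8], max=9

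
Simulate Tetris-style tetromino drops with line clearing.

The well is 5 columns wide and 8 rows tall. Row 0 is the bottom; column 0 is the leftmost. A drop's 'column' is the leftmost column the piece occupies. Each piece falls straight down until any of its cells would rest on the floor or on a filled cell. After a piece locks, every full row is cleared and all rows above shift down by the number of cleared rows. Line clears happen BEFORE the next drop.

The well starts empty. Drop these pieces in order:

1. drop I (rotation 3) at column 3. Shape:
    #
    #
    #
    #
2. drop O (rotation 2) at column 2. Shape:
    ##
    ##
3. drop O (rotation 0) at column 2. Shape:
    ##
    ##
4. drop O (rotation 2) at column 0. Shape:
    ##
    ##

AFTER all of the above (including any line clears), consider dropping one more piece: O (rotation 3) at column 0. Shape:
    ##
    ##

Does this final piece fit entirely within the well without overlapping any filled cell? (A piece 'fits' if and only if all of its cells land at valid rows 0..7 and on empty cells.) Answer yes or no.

Answer: yes

Derivation:
Drop 1: I rot3 at col 3 lands with bottom-row=0; cleared 0 line(s) (total 0); column heights now [0 0 0 4 0], max=4
Drop 2: O rot2 at col 2 lands with bottom-row=4; cleared 0 line(s) (total 0); column heights now [0 0 6 6 0], max=6
Drop 3: O rot0 at col 2 lands with bottom-row=6; cleared 0 line(s) (total 0); column heights now [0 0 8 8 0], max=8
Drop 4: O rot2 at col 0 lands with bottom-row=0; cleared 0 line(s) (total 0); column heights now [2 2 8 8 0], max=8
Test piece O rot3 at col 0 (width 2): heights before test = [2 2 8 8 0]; fits = True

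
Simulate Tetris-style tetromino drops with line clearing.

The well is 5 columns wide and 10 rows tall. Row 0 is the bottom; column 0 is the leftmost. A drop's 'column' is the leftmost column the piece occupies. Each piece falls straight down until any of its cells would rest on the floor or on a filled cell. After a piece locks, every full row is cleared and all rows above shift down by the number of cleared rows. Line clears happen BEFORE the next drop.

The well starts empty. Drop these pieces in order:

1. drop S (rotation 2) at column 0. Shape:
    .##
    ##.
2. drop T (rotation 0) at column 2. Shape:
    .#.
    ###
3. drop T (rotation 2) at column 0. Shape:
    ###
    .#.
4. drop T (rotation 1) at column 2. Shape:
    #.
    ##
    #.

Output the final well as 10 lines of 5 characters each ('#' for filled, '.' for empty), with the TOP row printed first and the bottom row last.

Answer: .....
.....
.....
..#..
..##.
..#..
####.
.####
.##..
##...

Derivation:
Drop 1: S rot2 at col 0 lands with bottom-row=0; cleared 0 line(s) (total 0); column heights now [1 2 2 0 0], max=2
Drop 2: T rot0 at col 2 lands with bottom-row=2; cleared 0 line(s) (total 0); column heights now [1 2 3 4 3], max=4
Drop 3: T rot2 at col 0 lands with bottom-row=2; cleared 0 line(s) (total 0); column heights now [4 4 4 4 3], max=4
Drop 4: T rot1 at col 2 lands with bottom-row=4; cleared 0 line(s) (total 0); column heights now [4 4 7 6 3], max=7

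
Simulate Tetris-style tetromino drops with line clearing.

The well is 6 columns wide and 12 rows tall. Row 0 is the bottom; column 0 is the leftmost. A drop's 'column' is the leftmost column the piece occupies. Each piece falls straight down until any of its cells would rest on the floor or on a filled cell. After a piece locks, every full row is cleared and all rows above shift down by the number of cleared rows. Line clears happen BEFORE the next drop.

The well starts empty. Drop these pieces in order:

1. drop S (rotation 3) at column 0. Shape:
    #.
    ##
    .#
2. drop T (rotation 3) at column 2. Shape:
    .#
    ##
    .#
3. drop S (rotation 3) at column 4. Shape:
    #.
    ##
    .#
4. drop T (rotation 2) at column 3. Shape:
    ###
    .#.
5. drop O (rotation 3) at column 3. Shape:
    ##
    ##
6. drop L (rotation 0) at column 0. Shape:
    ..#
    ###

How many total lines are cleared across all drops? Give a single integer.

Answer: 1

Derivation:
Drop 1: S rot3 at col 0 lands with bottom-row=0; cleared 0 line(s) (total 0); column heights now [3 2 0 0 0 0], max=3
Drop 2: T rot3 at col 2 lands with bottom-row=0; cleared 0 line(s) (total 0); column heights now [3 2 2 3 0 0], max=3
Drop 3: S rot3 at col 4 lands with bottom-row=0; cleared 1 line(s) (total 1); column heights now [2 1 0 2 2 1], max=2
Drop 4: T rot2 at col 3 lands with bottom-row=2; cleared 0 line(s) (total 1); column heights now [2 1 0 4 4 4], max=4
Drop 5: O rot3 at col 3 lands with bottom-row=4; cleared 0 line(s) (total 1); column heights now [2 1 0 6 6 4], max=6
Drop 6: L rot0 at col 0 lands with bottom-row=2; cleared 0 line(s) (total 1); column heights now [3 3 4 6 6 4], max=6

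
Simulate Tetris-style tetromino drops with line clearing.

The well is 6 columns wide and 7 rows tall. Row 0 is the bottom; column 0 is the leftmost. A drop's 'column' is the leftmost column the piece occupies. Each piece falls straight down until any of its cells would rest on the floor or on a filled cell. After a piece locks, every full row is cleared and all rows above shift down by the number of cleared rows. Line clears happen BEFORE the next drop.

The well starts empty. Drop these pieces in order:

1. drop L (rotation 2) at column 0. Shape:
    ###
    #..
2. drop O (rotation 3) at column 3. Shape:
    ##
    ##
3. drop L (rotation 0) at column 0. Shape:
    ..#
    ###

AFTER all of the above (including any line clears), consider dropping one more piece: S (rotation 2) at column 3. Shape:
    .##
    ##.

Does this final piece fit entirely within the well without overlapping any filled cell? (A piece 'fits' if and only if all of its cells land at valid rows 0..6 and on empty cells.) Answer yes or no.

Answer: yes

Derivation:
Drop 1: L rot2 at col 0 lands with bottom-row=0; cleared 0 line(s) (total 0); column heights now [2 2 2 0 0 0], max=2
Drop 2: O rot3 at col 3 lands with bottom-row=0; cleared 0 line(s) (total 0); column heights now [2 2 2 2 2 0], max=2
Drop 3: L rot0 at col 0 lands with bottom-row=2; cleared 0 line(s) (total 0); column heights now [3 3 4 2 2 0], max=4
Test piece S rot2 at col 3 (width 3): heights before test = [3 3 4 2 2 0]; fits = True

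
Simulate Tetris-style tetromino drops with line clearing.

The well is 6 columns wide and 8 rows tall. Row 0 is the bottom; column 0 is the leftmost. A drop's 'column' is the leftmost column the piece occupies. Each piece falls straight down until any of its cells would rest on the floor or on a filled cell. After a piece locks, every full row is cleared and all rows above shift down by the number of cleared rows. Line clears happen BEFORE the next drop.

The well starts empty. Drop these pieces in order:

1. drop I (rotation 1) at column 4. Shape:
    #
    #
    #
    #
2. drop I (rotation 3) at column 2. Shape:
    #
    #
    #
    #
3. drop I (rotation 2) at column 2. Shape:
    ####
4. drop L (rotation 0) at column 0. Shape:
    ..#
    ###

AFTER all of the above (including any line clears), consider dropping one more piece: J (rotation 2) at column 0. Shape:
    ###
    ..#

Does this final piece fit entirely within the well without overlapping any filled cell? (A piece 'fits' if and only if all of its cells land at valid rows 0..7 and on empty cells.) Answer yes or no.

Drop 1: I rot1 at col 4 lands with bottom-row=0; cleared 0 line(s) (total 0); column heights now [0 0 0 0 4 0], max=4
Drop 2: I rot3 at col 2 lands with bottom-row=0; cleared 0 line(s) (total 0); column heights now [0 0 4 0 4 0], max=4
Drop 3: I rot2 at col 2 lands with bottom-row=4; cleared 0 line(s) (total 0); column heights now [0 0 5 5 5 5], max=5
Drop 4: L rot0 at col 0 lands with bottom-row=5; cleared 0 line(s) (total 0); column heights now [6 6 7 5 5 5], max=7
Test piece J rot2 at col 0 (width 3): heights before test = [6 6 7 5 5 5]; fits = False

Answer: no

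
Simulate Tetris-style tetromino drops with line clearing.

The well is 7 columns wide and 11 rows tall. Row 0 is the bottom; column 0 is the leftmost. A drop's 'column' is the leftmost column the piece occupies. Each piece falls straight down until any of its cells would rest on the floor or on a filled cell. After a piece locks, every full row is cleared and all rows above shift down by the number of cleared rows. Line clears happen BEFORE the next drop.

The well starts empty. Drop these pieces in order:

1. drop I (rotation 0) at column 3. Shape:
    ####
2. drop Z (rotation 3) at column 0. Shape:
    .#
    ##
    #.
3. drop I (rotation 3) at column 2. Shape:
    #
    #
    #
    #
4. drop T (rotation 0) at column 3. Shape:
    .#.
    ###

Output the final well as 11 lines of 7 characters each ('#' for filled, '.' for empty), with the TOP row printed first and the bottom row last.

Answer: .......
.......
.......
.......
.......
.......
.......
..#....
.##.#..
######.
#.#####

Derivation:
Drop 1: I rot0 at col 3 lands with bottom-row=0; cleared 0 line(s) (total 0); column heights now [0 0 0 1 1 1 1], max=1
Drop 2: Z rot3 at col 0 lands with bottom-row=0; cleared 0 line(s) (total 0); column heights now [2 3 0 1 1 1 1], max=3
Drop 3: I rot3 at col 2 lands with bottom-row=0; cleared 0 line(s) (total 0); column heights now [2 3 4 1 1 1 1], max=4
Drop 4: T rot0 at col 3 lands with bottom-row=1; cleared 0 line(s) (total 0); column heights now [2 3 4 2 3 2 1], max=4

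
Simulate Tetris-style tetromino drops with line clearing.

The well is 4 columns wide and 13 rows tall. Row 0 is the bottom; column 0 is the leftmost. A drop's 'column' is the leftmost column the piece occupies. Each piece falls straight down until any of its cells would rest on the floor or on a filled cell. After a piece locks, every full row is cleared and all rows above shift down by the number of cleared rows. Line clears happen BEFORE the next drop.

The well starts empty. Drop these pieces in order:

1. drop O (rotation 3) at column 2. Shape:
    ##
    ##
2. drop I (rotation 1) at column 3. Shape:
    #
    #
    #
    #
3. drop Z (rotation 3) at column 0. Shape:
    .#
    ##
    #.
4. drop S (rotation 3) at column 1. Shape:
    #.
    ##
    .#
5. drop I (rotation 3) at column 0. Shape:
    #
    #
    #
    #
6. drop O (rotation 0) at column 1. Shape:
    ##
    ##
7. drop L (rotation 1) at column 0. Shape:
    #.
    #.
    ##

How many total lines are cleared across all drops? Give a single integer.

Answer: 4

Derivation:
Drop 1: O rot3 at col 2 lands with bottom-row=0; cleared 0 line(s) (total 0); column heights now [0 0 2 2], max=2
Drop 2: I rot1 at col 3 lands with bottom-row=2; cleared 0 line(s) (total 0); column heights now [0 0 2 6], max=6
Drop 3: Z rot3 at col 0 lands with bottom-row=0; cleared 1 line(s) (total 1); column heights now [1 2 1 5], max=5
Drop 4: S rot3 at col 1 lands with bottom-row=1; cleared 0 line(s) (total 1); column heights now [1 4 3 5], max=5
Drop 5: I rot3 at col 0 lands with bottom-row=1; cleared 2 line(s) (total 3); column heights now [3 2 1 3], max=3
Drop 6: O rot0 at col 1 lands with bottom-row=2; cleared 1 line(s) (total 4); column heights now [2 3 3 2], max=3
Drop 7: L rot1 at col 0 lands with bottom-row=3; cleared 0 line(s) (total 4); column heights now [6 4 3 2], max=6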